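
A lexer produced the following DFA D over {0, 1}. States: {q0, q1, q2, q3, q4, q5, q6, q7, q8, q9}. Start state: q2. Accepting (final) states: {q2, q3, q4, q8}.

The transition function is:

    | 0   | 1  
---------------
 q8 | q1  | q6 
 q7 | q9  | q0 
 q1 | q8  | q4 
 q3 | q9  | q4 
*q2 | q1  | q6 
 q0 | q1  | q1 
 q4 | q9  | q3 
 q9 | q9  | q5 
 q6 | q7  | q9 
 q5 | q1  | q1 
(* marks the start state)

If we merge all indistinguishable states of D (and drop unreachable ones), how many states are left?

P0 = {q2,q3,q4,q8} | {q0,q1,q5,q6,q7,q9}.
Refine {q2,q3,q4,q8} on symbol 1: members go to different blocks, giving {q2,q8} and {q3,q4}.
Split {q0,q1,q5,q6,q7,q9} by δ(·,0) → {q0,q5,q6,q7,q9} and {q1}.
On input 0, block {q0,q5,q6,q7,q9} splits into {q6,q7,q9} and {q0,q5}.
Refine {q6,q7,q9} on symbol 1: members go to different blocks, giving {q7,q9} and {q6}.
No further refinement is possible. Final partition (6 blocks): {q2,q8} | {q7,q9} | {q3,q4} | {q1} | {q0,q5} | {q6}.

6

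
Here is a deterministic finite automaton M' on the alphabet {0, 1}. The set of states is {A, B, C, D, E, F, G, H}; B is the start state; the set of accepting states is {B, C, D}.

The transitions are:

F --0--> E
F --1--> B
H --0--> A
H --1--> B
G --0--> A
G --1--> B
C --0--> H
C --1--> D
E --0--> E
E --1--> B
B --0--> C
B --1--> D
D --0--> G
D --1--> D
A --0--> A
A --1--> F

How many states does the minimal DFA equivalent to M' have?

5

P0 = {B,C,D} | {A,E,F,G,H}.
Split {B,C,D} by δ(·,0) → {C,D} and {B}.
On input 1, block {A,E,F,G,H} splits into {E,F,G,H} and {A}.
Split {E,F,G,H} by δ(·,0) → {E,F} and {G,H}.
Stable partition: {C,D} | {E,F} | {B} | {A} | {G,H} — 5 equivalence classes.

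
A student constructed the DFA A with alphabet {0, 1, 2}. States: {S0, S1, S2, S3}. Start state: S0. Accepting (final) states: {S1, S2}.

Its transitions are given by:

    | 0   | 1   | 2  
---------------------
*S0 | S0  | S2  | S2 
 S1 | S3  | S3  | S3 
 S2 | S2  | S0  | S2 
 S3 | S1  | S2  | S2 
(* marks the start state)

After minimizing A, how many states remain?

2

States {S1,S3} cannot be reached from the start state, so discard them.
Start with accepting vs non-accepting: {S2} | {S0}.
No further refinement is possible. Final partition (2 blocks): {S2} | {S0}.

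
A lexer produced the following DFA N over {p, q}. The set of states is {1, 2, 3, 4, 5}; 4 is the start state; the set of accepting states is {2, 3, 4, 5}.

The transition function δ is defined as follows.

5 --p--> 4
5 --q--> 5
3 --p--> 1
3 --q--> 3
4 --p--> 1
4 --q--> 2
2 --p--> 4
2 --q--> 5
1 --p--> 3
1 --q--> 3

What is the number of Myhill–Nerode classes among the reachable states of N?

4

All states are reachable from the start state.
Initial partition by acceptance: {2,3,4,5} | {1}.
Refine {2,3,4,5} on symbol p: members go to different blocks, giving {2,5} and {3,4}.
Refine {3,4} on symbol q: members go to different blocks, giving {3} and {4}.
No further refinement is possible. Final partition (4 blocks): {2,5} | {1} | {3} | {4}.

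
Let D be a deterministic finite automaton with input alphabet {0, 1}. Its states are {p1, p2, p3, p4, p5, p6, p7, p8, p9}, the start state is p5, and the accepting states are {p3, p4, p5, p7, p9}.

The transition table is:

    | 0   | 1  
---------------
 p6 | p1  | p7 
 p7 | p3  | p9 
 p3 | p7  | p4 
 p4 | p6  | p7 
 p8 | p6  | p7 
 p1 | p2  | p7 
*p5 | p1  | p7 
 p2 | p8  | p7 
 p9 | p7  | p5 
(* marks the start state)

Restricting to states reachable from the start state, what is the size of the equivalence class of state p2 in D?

All states are reachable from the start state.
P0 = {p3,p4,p5,p7,p9} | {p1,p2,p6,p8}.
Split {p3,p4,p5,p7,p9} by δ(·,0) → {p3,p7,p9} and {p4,p5}.
Split {p3,p7,p9} by δ(·,1) → {p3,p9} and {p7}.
No further refinement is possible. Final partition (4 blocks): {p3,p9} | {p1,p2,p6,p8} | {p4,p5} | {p7}.
The equivalence class containing p2 is {p1,p2,p6,p8}, of size 4.

4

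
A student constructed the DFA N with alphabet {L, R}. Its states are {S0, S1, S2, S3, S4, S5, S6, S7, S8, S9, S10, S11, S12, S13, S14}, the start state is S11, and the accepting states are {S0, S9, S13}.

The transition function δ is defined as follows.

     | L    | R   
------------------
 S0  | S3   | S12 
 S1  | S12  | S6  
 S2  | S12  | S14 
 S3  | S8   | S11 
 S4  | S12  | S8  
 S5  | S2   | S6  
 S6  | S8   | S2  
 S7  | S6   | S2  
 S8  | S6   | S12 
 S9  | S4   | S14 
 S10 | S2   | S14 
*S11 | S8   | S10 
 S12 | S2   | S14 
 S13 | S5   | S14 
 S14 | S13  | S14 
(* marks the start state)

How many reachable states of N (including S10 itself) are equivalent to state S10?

3

First remove the unreachable states {S0,S1,S3,S4,S7,S9}; 9 states remain.
Start with accepting vs non-accepting: {S13} | {S2,S5,S6,S8,S10,S11,S12,S14}.
On input L, block {S2,S5,S6,S8,S10,S11,S12,S14} splits into {S2,S5,S6,S8,S10,S11,S12} and {S14}.
Split {S2,S5,S6,S8,S10,S11,S12} by δ(·,R) → {S5,S6,S8,S11} and {S2,S10,S12}.
On input L, block {S5,S6,S8,S11} splits into {S6,S8,S11} and {S5}.
Stable partition: {S13} | {S6,S8,S11} | {S14} | {S2,S10,S12} | {S5} — 5 equivalence classes.
State S10 belongs to the block {S2,S10,S12}, which has 3 states.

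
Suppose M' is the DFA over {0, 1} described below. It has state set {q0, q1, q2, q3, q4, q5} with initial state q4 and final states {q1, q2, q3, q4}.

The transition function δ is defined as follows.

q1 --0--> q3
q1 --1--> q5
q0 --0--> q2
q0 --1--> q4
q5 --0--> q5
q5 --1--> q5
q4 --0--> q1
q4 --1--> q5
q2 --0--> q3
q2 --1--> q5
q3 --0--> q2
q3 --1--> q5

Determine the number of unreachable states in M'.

BFS from q4 reaches {q1, q2, q3, q4, q5}; the 1 state(s) q0 are never visited.

1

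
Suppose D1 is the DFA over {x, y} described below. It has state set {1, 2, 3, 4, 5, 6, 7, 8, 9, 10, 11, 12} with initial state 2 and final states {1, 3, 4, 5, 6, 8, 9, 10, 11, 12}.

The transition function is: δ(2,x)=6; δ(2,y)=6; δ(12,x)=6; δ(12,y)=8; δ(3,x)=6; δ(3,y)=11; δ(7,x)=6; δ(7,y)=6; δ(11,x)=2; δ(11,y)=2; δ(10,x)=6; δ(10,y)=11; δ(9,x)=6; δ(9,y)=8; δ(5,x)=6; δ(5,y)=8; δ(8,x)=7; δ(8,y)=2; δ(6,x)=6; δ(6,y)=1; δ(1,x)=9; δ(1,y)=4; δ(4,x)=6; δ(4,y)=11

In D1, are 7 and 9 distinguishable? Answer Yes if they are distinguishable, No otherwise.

States {3,5,10,12} cannot be reached from the start state, so discard them.
Start with accepting vs non-accepting: {1,4,6,8,9,11} | {2,7}.
On input x, block {1,4,6,8,9,11} splits into {1,4,6,9} and {8,11}.
Refine {1,4,6,9} on symbol y: members go to different blocks, giving {1,6} and {4,9}.
On input x, block {1,6} splits into {1} and {6}.
The partition is now stable with 5 blocks: {1} | {2,7} | {8,11} | {4,9} | {6}.
7 and 9 end up in different blocks, so they are distinguishable. For instance, the string 'ε' is accepted from only 9.

Yes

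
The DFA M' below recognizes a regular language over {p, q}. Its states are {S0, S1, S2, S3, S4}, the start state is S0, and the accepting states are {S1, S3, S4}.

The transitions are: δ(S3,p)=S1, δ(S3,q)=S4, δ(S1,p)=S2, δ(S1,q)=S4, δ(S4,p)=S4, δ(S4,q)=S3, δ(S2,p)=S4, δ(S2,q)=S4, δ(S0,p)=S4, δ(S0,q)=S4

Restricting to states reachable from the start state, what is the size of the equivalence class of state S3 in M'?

1

All states are reachable from the start state.
Start with accepting vs non-accepting: {S1,S3,S4} | {S0,S2}.
On input p, block {S1,S3,S4} splits into {S3,S4} and {S1}.
Refine {S3,S4} on symbol p: members go to different blocks, giving {S3} and {S4}.
Stable partition: {S3} | {S0,S2} | {S1} | {S4} — 4 equivalence classes.
The equivalence class containing S3 is {S3}, of size 1.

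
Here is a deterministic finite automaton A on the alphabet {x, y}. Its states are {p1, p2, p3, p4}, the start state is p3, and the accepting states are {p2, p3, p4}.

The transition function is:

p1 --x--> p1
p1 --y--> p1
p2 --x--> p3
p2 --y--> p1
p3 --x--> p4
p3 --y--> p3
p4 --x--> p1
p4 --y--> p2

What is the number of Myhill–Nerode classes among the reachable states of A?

P0 = {p2,p3,p4} | {p1}.
Split {p2,p3,p4} by δ(·,x) → {p2,p3} and {p4}.
Refine {p2,p3} on symbol x: members go to different blocks, giving {p2} and {p3}.
The partition is now stable with 4 blocks: {p2} | {p1} | {p4} | {p3}.

4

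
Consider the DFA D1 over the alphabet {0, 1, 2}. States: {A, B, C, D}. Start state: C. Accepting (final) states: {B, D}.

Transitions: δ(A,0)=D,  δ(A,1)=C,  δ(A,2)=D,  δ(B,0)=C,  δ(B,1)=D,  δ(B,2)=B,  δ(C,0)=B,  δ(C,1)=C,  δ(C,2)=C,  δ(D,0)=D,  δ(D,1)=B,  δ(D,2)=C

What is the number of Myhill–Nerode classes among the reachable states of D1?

3

Reachable states from the start: {B,C,D}. Unreachable: {A} — drop them.
Start with accepting vs non-accepting: {B,D} | {C}.
Refine {B,D} on symbol 0: members go to different blocks, giving {B} and {D}.
No further refinement is possible. Final partition (3 blocks): {B} | {C} | {D}.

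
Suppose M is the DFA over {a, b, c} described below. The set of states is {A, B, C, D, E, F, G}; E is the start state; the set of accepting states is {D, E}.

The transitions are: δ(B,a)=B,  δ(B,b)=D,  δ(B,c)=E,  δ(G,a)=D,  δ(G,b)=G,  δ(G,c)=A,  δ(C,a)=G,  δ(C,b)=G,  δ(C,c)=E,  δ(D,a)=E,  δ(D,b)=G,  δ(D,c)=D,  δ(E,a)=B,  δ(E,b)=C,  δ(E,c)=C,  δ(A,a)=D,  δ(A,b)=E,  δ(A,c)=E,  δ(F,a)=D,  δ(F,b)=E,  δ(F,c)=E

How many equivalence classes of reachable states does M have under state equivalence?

States {F} cannot be reached from the start state, so discard them.
P0 = {D,E} | {A,B,C,G}.
On input a, block {D,E} splits into {D} and {E}.
Split {A,B,C,G} by δ(·,a) → {A,G} and {B,C}.
On input b, block {A,G} splits into {A} and {G}.
Split {B,C} by δ(·,a) → {B} and {C}.
No further refinement is possible. Final partition (6 blocks): {D} | {A} | {E} | {B} | {G} | {C}.

6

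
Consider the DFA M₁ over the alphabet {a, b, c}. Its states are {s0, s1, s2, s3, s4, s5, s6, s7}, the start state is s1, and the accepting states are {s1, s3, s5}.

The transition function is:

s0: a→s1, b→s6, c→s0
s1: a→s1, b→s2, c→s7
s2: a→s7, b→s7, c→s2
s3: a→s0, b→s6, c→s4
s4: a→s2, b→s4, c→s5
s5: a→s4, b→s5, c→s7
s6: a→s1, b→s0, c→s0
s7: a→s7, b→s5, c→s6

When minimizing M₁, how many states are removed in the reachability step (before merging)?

1

BFS from s1 reaches {s0, s1, s2, s4, s5, s6, s7}; the 1 state(s) s3 are never visited.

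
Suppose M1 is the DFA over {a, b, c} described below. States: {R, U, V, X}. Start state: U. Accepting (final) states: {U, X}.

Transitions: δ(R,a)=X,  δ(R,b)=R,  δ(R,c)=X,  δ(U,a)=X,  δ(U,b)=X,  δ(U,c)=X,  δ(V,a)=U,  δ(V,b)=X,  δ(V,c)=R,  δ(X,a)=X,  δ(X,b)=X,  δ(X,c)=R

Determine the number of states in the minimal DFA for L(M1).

States {V} cannot be reached from the start state, so discard them.
Initial partition by acceptance: {U,X} | {R}.
Split {U,X} by δ(·,c) → {U} and {X}.
The partition is now stable with 3 blocks: {U} | {R} | {X}.

3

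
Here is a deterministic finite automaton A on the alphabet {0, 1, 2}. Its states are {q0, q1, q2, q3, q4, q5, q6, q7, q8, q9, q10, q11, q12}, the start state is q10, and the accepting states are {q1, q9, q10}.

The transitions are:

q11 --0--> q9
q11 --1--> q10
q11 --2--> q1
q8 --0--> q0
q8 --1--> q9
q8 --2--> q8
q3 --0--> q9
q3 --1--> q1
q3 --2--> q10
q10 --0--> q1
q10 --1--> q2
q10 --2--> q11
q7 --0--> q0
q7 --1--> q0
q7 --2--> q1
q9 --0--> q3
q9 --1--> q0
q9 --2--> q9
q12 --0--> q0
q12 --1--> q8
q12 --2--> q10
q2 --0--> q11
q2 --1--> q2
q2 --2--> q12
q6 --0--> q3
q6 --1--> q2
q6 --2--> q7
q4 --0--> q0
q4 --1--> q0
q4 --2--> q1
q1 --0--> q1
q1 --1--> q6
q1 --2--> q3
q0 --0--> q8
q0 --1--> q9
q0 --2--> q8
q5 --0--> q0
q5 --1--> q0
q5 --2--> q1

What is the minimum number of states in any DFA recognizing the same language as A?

6

States {q4,q5} cannot be reached from the start state, so discard them.
Initial partition by acceptance: {q1,q9,q10} | {q0,q2,q3,q6,q7,q8,q11,q12}.
Split {q1,q9,q10} by δ(·,0) → {q1,q10} and {q9}.
Refine {q0,q2,q3,q6,q7,q8,q11,q12} on symbol 0: members go to different blocks, giving {q0,q2,q6,q7,q8,q12} and {q3,q11}.
On input 0, block {q0,q2,q6,q7,q8,q12} splits into {q0,q7,q8,q12} and {q2,q6}.
Refine {q0,q7,q8,q12} on symbol 1: members go to different blocks, giving {q0,q8} and {q7,q12}.
Stable partition: {q1,q10} | {q0,q8} | {q9} | {q3,q11} | {q2,q6} | {q7,q12} — 6 equivalence classes.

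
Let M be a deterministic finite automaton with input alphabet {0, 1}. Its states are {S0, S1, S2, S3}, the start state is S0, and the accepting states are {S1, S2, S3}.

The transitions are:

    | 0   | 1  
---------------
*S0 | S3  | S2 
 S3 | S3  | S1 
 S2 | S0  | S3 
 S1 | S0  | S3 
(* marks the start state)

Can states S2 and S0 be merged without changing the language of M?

No

Every state is reachable, so we keep all 4.
Initial partition by acceptance: {S1,S2,S3} | {S0}.
On input 0, block {S1,S2,S3} splits into {S1,S2} and {S3}.
The partition is now stable with 3 blocks: {S1,S2} | {S0} | {S3}.
S2 and S0 end up in different blocks, so they are distinguishable. For instance, the string 'ε' is accepted from only S2.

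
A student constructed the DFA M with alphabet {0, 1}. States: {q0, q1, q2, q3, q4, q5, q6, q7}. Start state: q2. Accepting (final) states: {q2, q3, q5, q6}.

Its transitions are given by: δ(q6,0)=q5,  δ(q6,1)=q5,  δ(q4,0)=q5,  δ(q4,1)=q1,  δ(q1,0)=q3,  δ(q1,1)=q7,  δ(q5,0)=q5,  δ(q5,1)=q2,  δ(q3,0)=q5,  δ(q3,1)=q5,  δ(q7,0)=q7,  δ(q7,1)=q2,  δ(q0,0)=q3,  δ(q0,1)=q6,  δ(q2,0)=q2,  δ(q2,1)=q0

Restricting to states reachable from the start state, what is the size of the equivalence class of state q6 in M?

2

States {q1,q4,q7} cannot be reached from the start state, so discard them.
P0 = {q2,q3,q5,q6} | {q0}.
Split {q2,q3,q5,q6} by δ(·,1) → {q3,q5,q6} and {q2}.
Refine {q3,q5,q6} on symbol 1: members go to different blocks, giving {q3,q6} and {q5}.
No further refinement is possible. Final partition (4 blocks): {q3,q6} | {q0} | {q2} | {q5}.
The equivalence class containing q6 is {q3,q6}, of size 2.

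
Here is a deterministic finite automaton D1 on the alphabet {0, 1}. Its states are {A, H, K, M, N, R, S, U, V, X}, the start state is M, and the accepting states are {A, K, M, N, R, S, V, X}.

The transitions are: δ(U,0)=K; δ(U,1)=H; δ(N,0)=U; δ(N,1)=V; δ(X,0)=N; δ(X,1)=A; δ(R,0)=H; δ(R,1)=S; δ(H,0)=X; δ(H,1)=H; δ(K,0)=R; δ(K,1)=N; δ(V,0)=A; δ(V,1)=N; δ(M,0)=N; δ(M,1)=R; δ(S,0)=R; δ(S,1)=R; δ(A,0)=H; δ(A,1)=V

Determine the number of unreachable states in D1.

0

A breadth-first search from the start state visits every state.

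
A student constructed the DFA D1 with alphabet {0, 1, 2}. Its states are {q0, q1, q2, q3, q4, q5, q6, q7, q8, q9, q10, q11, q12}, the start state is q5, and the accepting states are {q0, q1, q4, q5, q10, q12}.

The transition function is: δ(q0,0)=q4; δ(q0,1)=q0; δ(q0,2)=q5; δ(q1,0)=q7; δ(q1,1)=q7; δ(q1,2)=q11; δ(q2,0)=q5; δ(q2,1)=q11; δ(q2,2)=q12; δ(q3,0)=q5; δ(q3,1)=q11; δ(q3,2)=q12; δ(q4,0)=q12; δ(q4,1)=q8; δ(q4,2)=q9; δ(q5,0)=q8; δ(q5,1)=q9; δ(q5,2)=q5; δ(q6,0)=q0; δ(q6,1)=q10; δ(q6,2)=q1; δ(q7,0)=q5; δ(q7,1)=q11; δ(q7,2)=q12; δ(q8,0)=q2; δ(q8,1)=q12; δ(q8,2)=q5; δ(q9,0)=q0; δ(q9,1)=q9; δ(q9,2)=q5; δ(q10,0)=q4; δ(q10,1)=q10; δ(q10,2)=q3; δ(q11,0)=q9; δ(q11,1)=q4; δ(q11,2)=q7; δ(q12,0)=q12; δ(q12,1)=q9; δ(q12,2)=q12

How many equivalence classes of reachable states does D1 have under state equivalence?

8

First remove the unreachable states {q1,q3,q6,q10}; 9 states remain.
Start with accepting vs non-accepting: {q0,q4,q5,q12} | {q2,q7,q8,q9,q11}.
On input 0, block {q0,q4,q5,q12} splits into {q0,q4,q12} and {q5}.
Split {q0,q4,q12} by δ(·,1) → {q4,q12} and {q0}.
Split {q4,q12} by δ(·,2) → {q4} and {q12}.
On input 0, block {q2,q7,q8,q9,q11} splits into {q2,q7} and {q8,q11} and {q9}.
On input 0, block {q8,q11} splits into {q8} and {q11}.
Stable partition: {q4} | {q2,q7} | {q5} | {q0} | {q12} | {q8} | {q9} | {q11} — 8 equivalence classes.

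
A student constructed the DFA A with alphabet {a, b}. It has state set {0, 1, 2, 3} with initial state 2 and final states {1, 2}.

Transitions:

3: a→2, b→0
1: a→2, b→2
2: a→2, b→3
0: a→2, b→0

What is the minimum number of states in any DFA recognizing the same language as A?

2

Reachable states from the start: {0,2,3}. Unreachable: {1} — drop them.
Initial partition by acceptance: {2} | {0,3}.
Stable partition: {2} | {0,3} — 2 equivalence classes.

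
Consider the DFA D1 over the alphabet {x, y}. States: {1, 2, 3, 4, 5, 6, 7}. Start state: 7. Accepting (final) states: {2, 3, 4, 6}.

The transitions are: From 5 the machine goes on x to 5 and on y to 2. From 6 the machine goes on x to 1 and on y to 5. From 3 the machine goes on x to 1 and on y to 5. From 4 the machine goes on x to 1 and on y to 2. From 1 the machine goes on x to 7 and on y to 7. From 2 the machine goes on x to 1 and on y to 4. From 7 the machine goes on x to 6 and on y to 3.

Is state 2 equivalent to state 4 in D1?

Initial partition by acceptance: {2,3,4,6} | {1,5,7}.
Split {2,3,4,6} by δ(·,y) → {2,4} and {3,6}.
Refine {1,5,7} on symbol x: members go to different blocks, giving {1,5} and {7}.
Split {1,5} by δ(·,x) → {1} and {5}.
The partition is now stable with 5 blocks: {2,4} | {1} | {3,6} | {7} | {5}.
2 and 4 lie in the same block of the stable partition, so they are equivalent — no string distinguishes them.

Yes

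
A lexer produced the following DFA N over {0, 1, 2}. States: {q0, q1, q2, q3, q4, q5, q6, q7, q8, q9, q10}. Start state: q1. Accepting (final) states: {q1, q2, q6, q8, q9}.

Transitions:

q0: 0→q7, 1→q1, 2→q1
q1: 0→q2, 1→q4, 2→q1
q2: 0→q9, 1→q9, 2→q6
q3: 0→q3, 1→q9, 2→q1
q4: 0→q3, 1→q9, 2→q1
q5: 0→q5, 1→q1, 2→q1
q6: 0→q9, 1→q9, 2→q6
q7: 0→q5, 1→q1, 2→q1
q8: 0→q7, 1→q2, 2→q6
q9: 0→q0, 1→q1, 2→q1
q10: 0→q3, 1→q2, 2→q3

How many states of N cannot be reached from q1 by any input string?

BFS from q1 reaches {q0, q1, q2, q3, q4, q5, q6, q7, q9}; the 2 state(s) q8, q10 are never visited.

2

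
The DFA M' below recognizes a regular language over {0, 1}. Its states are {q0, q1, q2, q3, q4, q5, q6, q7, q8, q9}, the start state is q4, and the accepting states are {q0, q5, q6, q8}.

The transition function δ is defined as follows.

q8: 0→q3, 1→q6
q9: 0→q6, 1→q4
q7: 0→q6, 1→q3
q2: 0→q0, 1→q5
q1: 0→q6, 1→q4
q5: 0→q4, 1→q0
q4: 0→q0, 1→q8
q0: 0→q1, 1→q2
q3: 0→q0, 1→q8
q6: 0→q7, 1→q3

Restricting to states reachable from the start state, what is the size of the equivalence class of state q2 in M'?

States {q9} cannot be reached from the start state, so discard them.
Start with accepting vs non-accepting: {q0,q5,q6,q8} | {q1,q2,q3,q4,q7}.
Refine {q0,q5,q6,q8} on symbol 1: members go to different blocks, giving {q0,q6} and {q5,q8}.
On input 1, block {q1,q2,q3,q4,q7} splits into {q2,q3,q4} and {q1,q7}.
The partition is now stable with 4 blocks: {q0,q6} | {q2,q3,q4} | {q5,q8} | {q1,q7}.
State q2 belongs to the block {q2,q3,q4}, which has 3 states.

3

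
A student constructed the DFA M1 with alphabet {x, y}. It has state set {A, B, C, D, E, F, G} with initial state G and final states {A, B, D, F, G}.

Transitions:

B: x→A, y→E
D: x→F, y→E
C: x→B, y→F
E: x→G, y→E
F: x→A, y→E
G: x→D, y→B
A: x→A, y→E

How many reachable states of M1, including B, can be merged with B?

Reachable states from the start: {A,B,D,E,F,G}. Unreachable: {C} — drop them.
Initial partition by acceptance: {A,B,D,F,G} | {E}.
On input y, block {A,B,D,F,G} splits into {A,B,D,F} and {G}.
The partition is now stable with 3 blocks: {A,B,D,F} | {E} | {G}.
State B belongs to the block {A,B,D,F}, which has 4 states.

4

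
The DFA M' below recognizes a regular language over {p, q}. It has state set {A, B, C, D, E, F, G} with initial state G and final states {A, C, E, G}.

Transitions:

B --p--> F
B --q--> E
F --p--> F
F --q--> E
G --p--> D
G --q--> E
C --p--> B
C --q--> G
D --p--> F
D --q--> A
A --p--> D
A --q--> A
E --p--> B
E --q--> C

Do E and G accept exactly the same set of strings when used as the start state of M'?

Initial partition by acceptance: {A,C,E,G} | {B,D,F}.
Stable partition: {A,C,E,G} | {B,D,F} — 2 equivalence classes.
E and G lie in the same block of the stable partition, so they are equivalent — no string distinguishes them.

Yes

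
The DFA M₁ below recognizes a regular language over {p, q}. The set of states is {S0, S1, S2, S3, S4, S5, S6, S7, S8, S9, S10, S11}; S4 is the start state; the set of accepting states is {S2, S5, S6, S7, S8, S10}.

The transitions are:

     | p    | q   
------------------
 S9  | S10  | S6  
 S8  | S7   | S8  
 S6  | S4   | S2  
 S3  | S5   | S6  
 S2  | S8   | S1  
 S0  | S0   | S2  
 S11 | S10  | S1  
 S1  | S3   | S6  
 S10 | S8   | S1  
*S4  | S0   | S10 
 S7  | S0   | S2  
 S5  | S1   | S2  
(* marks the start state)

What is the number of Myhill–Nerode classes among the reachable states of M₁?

States {S9,S11} cannot be reached from the start state, so discard them.
Start with accepting vs non-accepting: {S2,S5,S6,S7,S8,S10} | {S0,S1,S3,S4}.
Split {S2,S5,S6,S7,S8,S10} by δ(·,p) → {S2,S8,S10} and {S5,S6,S7}.
Refine {S2,S8,S10} on symbol p: members go to different blocks, giving {S2,S10} and {S8}.
Refine {S0,S1,S3,S4} on symbol p: members go to different blocks, giving {S0,S1,S4} and {S3}.
Refine {S0,S1,S4} on symbol p: members go to different blocks, giving {S0,S4} and {S1}.
Split {S5,S6,S7} by δ(·,p) → {S6,S7} and {S5}.
Stable partition: {S2,S10} | {S0,S4} | {S6,S7} | {S8} | {S3} | {S1} | {S5} — 7 equivalence classes.

7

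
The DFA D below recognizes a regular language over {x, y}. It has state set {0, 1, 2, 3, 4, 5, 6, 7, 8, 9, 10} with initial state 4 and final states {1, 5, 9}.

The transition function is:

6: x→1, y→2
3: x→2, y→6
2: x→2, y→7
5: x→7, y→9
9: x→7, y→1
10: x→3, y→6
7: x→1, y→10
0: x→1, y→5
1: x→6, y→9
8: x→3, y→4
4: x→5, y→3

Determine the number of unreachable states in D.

BFS from 4 reaches {1, 2, 3, 4, 5, 6, 7, 9, 10}; the 2 state(s) 0, 8 are never visited.

2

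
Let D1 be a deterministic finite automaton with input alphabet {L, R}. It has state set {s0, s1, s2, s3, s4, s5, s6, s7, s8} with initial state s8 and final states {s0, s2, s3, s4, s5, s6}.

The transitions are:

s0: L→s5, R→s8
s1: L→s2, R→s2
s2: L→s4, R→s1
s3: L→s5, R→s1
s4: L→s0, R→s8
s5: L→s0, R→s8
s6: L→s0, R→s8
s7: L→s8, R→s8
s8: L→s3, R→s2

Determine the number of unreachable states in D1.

Starting at s8 and following transitions, the reachable set is {s0, s1, s2, s3, s4, s5, s8}. That leaves s6, s7 unreachable — 2 in total.

2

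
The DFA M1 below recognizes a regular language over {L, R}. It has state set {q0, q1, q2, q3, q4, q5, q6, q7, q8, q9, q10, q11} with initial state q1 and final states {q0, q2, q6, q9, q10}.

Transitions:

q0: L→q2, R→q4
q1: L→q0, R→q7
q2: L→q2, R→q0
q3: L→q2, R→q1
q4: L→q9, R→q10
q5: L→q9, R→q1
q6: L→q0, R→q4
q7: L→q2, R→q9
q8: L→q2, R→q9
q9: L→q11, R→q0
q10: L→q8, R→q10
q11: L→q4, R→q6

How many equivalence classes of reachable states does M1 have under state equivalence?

Reachable states from the start: {q0,q1,q2,q4,q6,q7,q8,q9,q10,q11}. Unreachable: {q3,q5} — drop them.
P0 = {q0,q2,q6,q9,q10} | {q1,q4,q7,q8,q11}.
Split {q0,q2,q6,q9,q10} by δ(·,L) → {q0,q2,q6} and {q9,q10}.
Split {q0,q2,q6} by δ(·,R) → {q0,q6} and {q2}.
On input L, block {q0,q6} splits into {q0} and {q6}.
On input L, block {q1,q4,q7,q8,q11} splits into {q7,q8} and {q1} and {q4} and {q11}.
Refine {q9,q10} on symbol L: members go to different blocks, giving {q9} and {q10}.
No further refinement is possible. Final partition (9 blocks): {q0} | {q7,q8} | {q9} | {q2} | {q6} | {q1} | {q4} | {q11} | {q10}.

9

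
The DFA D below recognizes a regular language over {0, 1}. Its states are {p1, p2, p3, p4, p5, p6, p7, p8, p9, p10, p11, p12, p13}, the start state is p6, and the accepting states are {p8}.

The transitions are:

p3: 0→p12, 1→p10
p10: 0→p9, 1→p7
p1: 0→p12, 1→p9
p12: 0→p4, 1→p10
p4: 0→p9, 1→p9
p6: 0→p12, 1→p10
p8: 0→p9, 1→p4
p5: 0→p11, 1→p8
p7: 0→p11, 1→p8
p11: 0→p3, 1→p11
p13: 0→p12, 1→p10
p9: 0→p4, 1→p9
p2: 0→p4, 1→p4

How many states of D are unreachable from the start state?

Starting at p6 and following transitions, the reachable set is {p3, p4, p6, p7, p8, p9, p10, p11, p12}. That leaves p1, p2, p5, p13 unreachable — 4 in total.

4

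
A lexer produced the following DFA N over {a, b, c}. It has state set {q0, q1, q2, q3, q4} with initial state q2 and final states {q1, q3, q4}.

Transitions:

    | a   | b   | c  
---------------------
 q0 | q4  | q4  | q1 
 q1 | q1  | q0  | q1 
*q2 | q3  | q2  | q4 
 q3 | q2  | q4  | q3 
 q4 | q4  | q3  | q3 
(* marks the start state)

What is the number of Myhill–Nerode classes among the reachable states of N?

Reachable states from the start: {q2,q3,q4}. Unreachable: {q0,q1} — drop them.
Start with accepting vs non-accepting: {q3,q4} | {q2}.
On input a, block {q3,q4} splits into {q3} and {q4}.
No further refinement is possible. Final partition (3 blocks): {q3} | {q2} | {q4}.

3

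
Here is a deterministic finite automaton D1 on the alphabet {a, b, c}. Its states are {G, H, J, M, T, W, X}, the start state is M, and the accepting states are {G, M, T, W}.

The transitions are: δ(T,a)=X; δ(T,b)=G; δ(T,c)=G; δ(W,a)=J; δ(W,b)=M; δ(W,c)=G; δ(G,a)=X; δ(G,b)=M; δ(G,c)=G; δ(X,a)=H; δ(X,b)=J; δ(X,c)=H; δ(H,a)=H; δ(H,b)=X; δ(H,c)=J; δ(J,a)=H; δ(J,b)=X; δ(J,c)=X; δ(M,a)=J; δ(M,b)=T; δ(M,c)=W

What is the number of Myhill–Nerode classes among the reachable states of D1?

2

Every state is reachable, so we keep all 7.
Start with accepting vs non-accepting: {G,M,T,W} | {H,J,X}.
Stable partition: {G,M,T,W} | {H,J,X} — 2 equivalence classes.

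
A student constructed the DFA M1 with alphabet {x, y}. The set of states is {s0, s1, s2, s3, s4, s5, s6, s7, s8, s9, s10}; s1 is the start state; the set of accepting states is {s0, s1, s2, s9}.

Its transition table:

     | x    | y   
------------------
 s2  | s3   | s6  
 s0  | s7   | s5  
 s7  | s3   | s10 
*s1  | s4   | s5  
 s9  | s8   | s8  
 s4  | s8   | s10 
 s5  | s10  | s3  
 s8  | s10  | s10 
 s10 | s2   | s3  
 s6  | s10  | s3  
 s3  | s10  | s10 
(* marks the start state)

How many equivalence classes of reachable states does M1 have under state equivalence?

6

States {s0,s7,s9} cannot be reached from the start state, so discard them.
Initial partition by acceptance: {s1,s2} | {s3,s4,s5,s6,s8,s10}.
Split {s3,s4,s5,s6,s8,s10} by δ(·,x) → {s3,s4,s5,s6,s8} and {s10}.
Refine {s3,s4,s5,s6,s8} on symbol x: members go to different blocks, giving {s3,s5,s6,s8} and {s4}.
Refine {s1,s2} on symbol x: members go to different blocks, giving {s1} and {s2}.
On input y, block {s3,s5,s6,s8} splits into {s3,s8} and {s5,s6}.
Stable partition: {s1} | {s3,s8} | {s10} | {s4} | {s2} | {s5,s6} — 6 equivalence classes.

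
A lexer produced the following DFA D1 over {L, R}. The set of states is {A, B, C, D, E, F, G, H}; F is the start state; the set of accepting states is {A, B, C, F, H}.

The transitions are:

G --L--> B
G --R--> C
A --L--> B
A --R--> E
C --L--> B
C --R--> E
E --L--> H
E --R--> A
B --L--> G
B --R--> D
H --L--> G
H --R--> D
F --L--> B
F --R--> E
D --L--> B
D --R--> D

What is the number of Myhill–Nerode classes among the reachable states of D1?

4

Every state is reachable, so we keep all 8.
P0 = {A,B,C,F,H} | {D,E,G}.
Split {A,B,C,F,H} by δ(·,L) → {A,C,F} and {B,H}.
Split {D,E,G} by δ(·,R) → {E,G} and {D}.
The partition is now stable with 4 blocks: {A,C,F} | {E,G} | {B,H} | {D}.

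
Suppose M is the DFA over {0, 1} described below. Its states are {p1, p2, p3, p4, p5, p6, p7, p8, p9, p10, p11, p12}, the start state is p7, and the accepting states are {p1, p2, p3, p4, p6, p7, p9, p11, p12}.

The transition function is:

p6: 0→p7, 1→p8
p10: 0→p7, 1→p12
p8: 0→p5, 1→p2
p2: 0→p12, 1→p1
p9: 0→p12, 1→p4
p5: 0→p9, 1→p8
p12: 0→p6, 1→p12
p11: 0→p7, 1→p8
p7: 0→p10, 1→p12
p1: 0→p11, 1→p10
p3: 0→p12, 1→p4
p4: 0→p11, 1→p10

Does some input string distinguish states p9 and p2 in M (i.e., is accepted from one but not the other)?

Reachable states from the start: {p1,p2,p4,p5,p6,p7,p8,p9,p10,p11,p12}. Unreachable: {p3} — drop them.
P0 = {p1,p2,p4,p6,p7,p9,p11,p12} | {p5,p8,p10}.
Refine {p1,p2,p4,p6,p7,p9,p11,p12} on symbol 0: members go to different blocks, giving {p1,p2,p4,p6,p9,p11,p12} and {p7}.
Split {p1,p2,p4,p6,p9,p11,p12} by δ(·,0) → {p1,p2,p4,p9,p12} and {p6,p11}.
On input 0, block {p1,p2,p4,p9,p12} splits into {p1,p4,p12} and {p2,p9}.
On input 1, block {p1,p4,p12} splits into {p1,p4} and {p12}.
Split {p5,p8,p10} by δ(·,0) → {p5} and {p8} and {p10}.
The partition is now stable with 8 blocks: {p1,p4} | {p5} | {p7} | {p6,p11} | {p2,p9} | {p12} | {p8} | {p10}.
p9 and p2 lie in the same block of the stable partition, so they are equivalent — no string distinguishes them.

No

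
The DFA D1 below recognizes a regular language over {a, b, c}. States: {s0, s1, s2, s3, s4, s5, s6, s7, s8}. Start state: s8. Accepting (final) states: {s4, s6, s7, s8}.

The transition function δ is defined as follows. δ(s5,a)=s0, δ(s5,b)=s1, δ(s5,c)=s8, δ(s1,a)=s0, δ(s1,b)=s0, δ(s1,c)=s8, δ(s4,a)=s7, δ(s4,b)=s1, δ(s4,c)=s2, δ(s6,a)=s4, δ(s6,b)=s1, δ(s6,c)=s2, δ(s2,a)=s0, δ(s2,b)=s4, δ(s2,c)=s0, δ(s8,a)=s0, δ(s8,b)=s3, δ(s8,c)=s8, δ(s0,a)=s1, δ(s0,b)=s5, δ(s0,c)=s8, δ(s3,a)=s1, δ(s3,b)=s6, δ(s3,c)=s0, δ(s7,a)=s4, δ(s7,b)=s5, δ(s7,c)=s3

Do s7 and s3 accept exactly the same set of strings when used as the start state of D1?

No

Every state is reachable, so we keep all 9.
Initial partition by acceptance: {s4,s6,s7,s8} | {s0,s1,s2,s3,s5}.
On input a, block {s4,s6,s7,s8} splits into {s4,s6,s7} and {s8}.
On input b, block {s0,s1,s2,s3,s5} splits into {s0,s1,s5} and {s2,s3}.
No further refinement is possible. Final partition (4 blocks): {s4,s6,s7} | {s0,s1,s5} | {s8} | {s2,s3}.
s7 and s3 end up in different blocks, so they are distinguishable. For instance, the string 'ε' is accepted from only s7.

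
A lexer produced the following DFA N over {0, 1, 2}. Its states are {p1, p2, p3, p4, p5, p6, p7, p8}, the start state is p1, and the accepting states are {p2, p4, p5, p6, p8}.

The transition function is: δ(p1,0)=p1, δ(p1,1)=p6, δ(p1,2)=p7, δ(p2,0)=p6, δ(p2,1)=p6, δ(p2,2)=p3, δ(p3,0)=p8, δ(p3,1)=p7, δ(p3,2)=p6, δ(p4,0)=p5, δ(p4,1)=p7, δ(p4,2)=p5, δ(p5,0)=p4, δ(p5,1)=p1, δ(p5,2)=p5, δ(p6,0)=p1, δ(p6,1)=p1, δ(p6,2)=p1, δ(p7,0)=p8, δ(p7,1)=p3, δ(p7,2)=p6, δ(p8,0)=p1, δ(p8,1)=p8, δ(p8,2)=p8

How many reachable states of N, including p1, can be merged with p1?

First remove the unreachable states {p2,p4,p5}; 5 states remain.
P0 = {p6,p8} | {p1,p3,p7}.
Refine {p6,p8} on symbol 1: members go to different blocks, giving {p6} and {p8}.
On input 0, block {p1,p3,p7} splits into {p3,p7} and {p1}.
The partition is now stable with 4 blocks: {p6} | {p3,p7} | {p8} | {p1}.
The equivalence class containing p1 is {p1}, of size 1.

1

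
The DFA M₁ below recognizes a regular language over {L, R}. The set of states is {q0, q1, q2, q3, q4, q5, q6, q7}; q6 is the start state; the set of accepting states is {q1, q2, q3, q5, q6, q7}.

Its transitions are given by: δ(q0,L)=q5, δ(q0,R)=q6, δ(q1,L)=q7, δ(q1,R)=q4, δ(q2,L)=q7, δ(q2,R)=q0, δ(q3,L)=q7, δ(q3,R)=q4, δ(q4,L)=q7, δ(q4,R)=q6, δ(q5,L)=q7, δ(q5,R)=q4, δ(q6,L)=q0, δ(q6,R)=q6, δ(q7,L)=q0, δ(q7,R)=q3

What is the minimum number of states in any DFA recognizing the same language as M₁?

First remove the unreachable states {q1,q2}; 6 states remain.
Initial partition by acceptance: {q3,q5,q6,q7} | {q0,q4}.
Refine {q3,q5,q6,q7} on symbol L: members go to different blocks, giving {q3,q5} and {q6,q7}.
Refine {q0,q4} on symbol L: members go to different blocks, giving {q0} and {q4}.
On input R, block {q6,q7} splits into {q6} and {q7}.
No further refinement is possible. Final partition (5 blocks): {q3,q5} | {q0} | {q6} | {q4} | {q7}.

5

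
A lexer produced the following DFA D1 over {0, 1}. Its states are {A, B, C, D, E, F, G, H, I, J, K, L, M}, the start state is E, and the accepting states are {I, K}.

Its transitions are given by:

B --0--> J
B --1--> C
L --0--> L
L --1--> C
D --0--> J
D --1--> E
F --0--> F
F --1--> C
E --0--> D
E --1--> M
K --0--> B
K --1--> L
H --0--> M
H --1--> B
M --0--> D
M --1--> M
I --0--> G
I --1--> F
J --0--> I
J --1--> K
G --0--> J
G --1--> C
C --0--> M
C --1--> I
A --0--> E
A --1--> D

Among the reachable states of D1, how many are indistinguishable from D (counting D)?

1

States {A,H} cannot be reached from the start state, so discard them.
Start with accepting vs non-accepting: {I,K} | {B,C,D,E,F,G,J,L,M}.
Refine {B,C,D,E,F,G,J,L,M} on symbol 0: members go to different blocks, giving {B,C,D,E,F,G,L,M} and {J}.
Split {B,C,D,E,F,G,L,M} by δ(·,0) → {C,E,F,L,M} and {B,D,G}.
Split {C,E,F,L,M} by δ(·,0) → {C,F,L} and {E,M}.
Refine {C,F,L} on symbol 0: members go to different blocks, giving {F,L} and {C}.
Split {B,D,G} by δ(·,1) → {B,G} and {D}.
Stable partition: {I,K} | {F,L} | {J} | {B,G} | {E,M} | {C} | {D} — 7 equivalence classes.
State D belongs to the block {D}, which has 1 states.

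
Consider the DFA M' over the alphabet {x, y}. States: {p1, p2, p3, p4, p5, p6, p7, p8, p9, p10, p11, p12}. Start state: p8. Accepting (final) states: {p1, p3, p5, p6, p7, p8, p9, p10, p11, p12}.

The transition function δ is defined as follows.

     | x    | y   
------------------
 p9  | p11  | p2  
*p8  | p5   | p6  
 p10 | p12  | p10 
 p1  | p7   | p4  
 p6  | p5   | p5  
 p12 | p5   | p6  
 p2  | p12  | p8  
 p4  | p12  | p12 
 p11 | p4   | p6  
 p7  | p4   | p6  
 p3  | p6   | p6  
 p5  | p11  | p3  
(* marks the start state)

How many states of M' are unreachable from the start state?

5

Starting at p8 and following transitions, the reachable set is {p3, p4, p5, p6, p8, p11, p12}. That leaves p1, p2, p7, p9, p10 unreachable — 5 in total.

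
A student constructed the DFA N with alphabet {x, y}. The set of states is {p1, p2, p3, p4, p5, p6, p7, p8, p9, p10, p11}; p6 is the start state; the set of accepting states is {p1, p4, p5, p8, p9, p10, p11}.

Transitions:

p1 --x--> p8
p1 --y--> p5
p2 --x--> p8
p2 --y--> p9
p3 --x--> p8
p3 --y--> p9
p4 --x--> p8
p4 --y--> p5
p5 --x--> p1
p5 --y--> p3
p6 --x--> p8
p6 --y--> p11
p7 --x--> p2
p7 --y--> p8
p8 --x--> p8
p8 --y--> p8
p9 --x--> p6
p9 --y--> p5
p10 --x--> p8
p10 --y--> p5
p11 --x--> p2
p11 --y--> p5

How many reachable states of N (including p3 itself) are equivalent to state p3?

First remove the unreachable states {p4,p7,p10}; 8 states remain.
P0 = {p1,p5,p8,p9,p11} | {p2,p3,p6}.
Refine {p1,p5,p8,p9,p11} on symbol x: members go to different blocks, giving {p1,p5,p8} and {p9,p11}.
Refine {p1,p5,p8} on symbol y: members go to different blocks, giving {p1,p8} and {p5}.
Refine {p1,p8} on symbol y: members go to different blocks, giving {p1} and {p8}.
No further refinement is possible. Final partition (5 blocks): {p1} | {p2,p3,p6} | {p9,p11} | {p5} | {p8}.
State p3 belongs to the block {p2,p3,p6}, which has 3 states.

3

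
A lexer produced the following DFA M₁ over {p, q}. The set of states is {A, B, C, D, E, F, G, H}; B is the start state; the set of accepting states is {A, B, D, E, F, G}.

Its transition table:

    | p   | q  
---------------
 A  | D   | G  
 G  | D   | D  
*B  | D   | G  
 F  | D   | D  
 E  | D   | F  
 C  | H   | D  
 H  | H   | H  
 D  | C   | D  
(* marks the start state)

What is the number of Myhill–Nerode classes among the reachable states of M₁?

5

Reachable states from the start: {B,C,D,G,H}. Unreachable: {A,E,F} — drop them.
Initial partition by acceptance: {B,D,G} | {C,H}.
Refine {B,D,G} on symbol p: members go to different blocks, giving {B,G} and {D}.
Refine {B,G} on symbol q: members go to different blocks, giving {B} and {G}.
Refine {C,H} on symbol q: members go to different blocks, giving {C} and {H}.
The partition is now stable with 5 blocks: {B} | {C} | {D} | {G} | {H}.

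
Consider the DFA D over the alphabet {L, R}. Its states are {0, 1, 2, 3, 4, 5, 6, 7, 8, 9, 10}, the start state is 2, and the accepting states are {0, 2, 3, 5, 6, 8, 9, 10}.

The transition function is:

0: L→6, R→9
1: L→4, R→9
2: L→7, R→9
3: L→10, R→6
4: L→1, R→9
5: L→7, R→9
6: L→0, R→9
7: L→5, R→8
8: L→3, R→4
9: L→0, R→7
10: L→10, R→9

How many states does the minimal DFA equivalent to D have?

Every state is reachable, so we keep all 11.
Initial partition by acceptance: {0,2,3,5,6,8,9,10} | {1,4,7}.
On input L, block {0,2,3,5,6,8,9,10} splits into {0,3,6,8,9,10} and {2,5}.
On input R, block {0,3,6,8,9,10} splits into {0,3,6,10} and {8,9}.
On input R, block {0,3,6,10} splits into {0,6,10} and {3}.
Refine {1,4,7} on symbol L: members go to different blocks, giving {1,4} and {7}.
Split {8,9} by δ(·,L) → {8} and {9}.
Stable partition: {0,6,10} | {1,4} | {2,5} | {8} | {3} | {7} | {9} — 7 equivalence classes.

7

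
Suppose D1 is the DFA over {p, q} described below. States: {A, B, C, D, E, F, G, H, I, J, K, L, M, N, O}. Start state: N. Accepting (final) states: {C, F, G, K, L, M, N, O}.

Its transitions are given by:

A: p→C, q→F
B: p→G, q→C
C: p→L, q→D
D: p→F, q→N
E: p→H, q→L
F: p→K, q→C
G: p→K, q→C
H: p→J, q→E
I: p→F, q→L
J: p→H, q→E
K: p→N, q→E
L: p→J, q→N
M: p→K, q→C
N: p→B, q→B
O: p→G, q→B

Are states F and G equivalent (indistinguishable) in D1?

Reachable states from the start: {B,C,D,E,F,G,H,J,K,L,N}. Unreachable: {A,I,M,O} — drop them.
Start with accepting vs non-accepting: {C,F,G,K,L,N} | {B,D,E,H,J}.
Refine {C,F,G,K,L,N} on symbol p: members go to different blocks, giving {C,F,G,K} and {L,N}.
Split {C,F,G,K} by δ(·,p) → {C,K} and {F,G}.
Refine {B,D,E,H,J} on symbol p: members go to different blocks, giving {E,H,J} and {B,D}.
Refine {C,K} on symbol q: members go to different blocks, giving {C} and {K}.
Split {E,H,J} by δ(·,q) → {H,J} and {E}.
On input p, block {L,N} splits into {L} and {N}.
Refine {B,D} on symbol q: members go to different blocks, giving {B} and {D}.
Stable partition: {C} | {H,J} | {L} | {F,G} | {B} | {K} | {E} | {N} | {D} — 9 equivalence classes.
F and G lie in the same block of the stable partition, so they are equivalent — no string distinguishes them.

Yes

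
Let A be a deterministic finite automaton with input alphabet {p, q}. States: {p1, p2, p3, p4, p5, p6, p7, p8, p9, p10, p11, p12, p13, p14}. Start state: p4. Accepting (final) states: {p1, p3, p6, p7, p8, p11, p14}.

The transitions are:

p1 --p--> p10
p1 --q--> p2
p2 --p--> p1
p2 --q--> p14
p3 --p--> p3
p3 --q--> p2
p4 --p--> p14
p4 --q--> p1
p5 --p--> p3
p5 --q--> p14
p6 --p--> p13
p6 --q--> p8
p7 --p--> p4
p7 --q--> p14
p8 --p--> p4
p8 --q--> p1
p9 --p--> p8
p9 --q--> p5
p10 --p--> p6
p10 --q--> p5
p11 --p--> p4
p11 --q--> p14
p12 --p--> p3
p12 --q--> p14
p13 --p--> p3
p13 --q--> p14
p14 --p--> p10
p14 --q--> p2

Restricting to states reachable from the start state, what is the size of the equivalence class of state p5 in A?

Reachable states from the start: {p1,p2,p3,p4,p5,p6,p8,p10,p13,p14}. Unreachable: {p7,p9,p11,p12} — drop them.
P0 = {p1,p3,p6,p8,p14} | {p2,p4,p5,p10,p13}.
Split {p1,p3,p6,p8,p14} by δ(·,p) → {p1,p6,p8,p14} and {p3}.
On input q, block {p1,p6,p8,p14} splits into {p1,p14} and {p6,p8}.
Split {p2,p4,p5,p10,p13} by δ(·,p) → {p2,p4} and {p5,p13} and {p10}.
Refine {p6,p8} on symbol p: members go to different blocks, giving {p6} and {p8}.
Stable partition: {p1,p14} | {p2,p4} | {p3} | {p6} | {p5,p13} | {p10} | {p8} — 7 equivalence classes.
The equivalence class containing p5 is {p5,p13}, of size 2.

2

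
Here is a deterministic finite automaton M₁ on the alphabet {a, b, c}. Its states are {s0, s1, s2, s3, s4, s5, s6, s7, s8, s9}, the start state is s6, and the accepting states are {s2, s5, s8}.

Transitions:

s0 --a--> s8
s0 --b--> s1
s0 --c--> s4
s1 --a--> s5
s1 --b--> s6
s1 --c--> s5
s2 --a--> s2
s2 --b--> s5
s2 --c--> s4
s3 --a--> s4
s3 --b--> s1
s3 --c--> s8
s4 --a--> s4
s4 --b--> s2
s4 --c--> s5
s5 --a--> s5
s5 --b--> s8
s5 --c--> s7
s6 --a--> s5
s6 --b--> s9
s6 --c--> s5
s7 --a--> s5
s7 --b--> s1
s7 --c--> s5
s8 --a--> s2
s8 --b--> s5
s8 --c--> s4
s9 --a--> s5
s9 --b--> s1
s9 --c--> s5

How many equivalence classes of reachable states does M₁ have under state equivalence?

4

First remove the unreachable states {s0,s3}; 8 states remain.
Initial partition by acceptance: {s2,s5,s8} | {s1,s4,s6,s7,s9}.
On input a, block {s1,s4,s6,s7,s9} splits into {s1,s6,s7,s9} and {s4}.
Refine {s2,s5,s8} on symbol c: members go to different blocks, giving {s2,s8} and {s5}.
Stable partition: {s2,s8} | {s1,s6,s7,s9} | {s4} | {s5} — 4 equivalence classes.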